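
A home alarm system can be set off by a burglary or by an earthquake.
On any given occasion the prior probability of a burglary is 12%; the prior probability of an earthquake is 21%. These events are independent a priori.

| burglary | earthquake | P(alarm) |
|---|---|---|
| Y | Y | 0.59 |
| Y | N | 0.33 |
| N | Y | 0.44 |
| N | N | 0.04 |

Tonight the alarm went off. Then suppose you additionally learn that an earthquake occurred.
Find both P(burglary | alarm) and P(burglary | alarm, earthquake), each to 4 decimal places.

P(burglary | alarm) ≈ 0.2972; P(burglary | alarm, earthquake) ≈ 0.1546

P(alarm) = 0.04*0.88*0.79 + 0.44*0.88*0.21 + 0.33*0.12*0.79 + 0.59*0.12*0.21 = 0.027808 + 0.081312 + 0.031284 + 0.014868 = 0.155272
Of this, 0.046152 comes from 0.031284 + 0.014868 (the burglary=true cases).
P(burglary | alarm) = 0.046152 / 0.155272 ≈ 0.2972

Now also conditioning on earthquake=true:
Weight on burglary=true, given the evidence: 0.59·0.12 = 0.070800
Normalizer over all consistent configurations: 0.44·0.88 + 0.59·0.12 = 0.458000
Posterior = 0.070800 / 0.458000 ≈ 0.1546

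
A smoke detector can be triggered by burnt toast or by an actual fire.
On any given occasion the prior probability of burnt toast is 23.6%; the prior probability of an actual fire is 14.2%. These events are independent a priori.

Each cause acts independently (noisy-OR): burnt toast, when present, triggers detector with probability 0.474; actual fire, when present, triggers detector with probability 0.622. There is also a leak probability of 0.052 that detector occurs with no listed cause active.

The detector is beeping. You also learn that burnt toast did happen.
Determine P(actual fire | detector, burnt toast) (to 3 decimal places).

P(actual fire | detector, burnt toast) ≈ 0.211

Under noisy-OR, P(detector | causes) = 1 − (1−0.052)·∏(1−qᵢ) over the active causes.
Numerator (weight on configurations with actual fire): 0.811511·0.142 = 0.115235
The normalizing constant is 0.501352·0.858 + 0.811511·0.142 = 0.545395
P(actual fire | detector, burnt toast) = 0.115235/0.545395 ≈ 0.211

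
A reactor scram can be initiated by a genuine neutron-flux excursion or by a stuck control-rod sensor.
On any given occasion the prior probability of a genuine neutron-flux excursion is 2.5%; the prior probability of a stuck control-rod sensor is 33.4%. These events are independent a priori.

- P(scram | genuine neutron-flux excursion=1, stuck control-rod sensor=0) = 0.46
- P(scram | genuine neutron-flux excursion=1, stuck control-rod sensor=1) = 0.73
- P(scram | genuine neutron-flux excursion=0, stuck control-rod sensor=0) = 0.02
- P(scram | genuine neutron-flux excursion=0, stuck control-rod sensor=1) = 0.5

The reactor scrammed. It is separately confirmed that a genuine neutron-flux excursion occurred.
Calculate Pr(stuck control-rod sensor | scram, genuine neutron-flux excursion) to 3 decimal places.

Pr(stuck control-rod sensor | scram, genuine neutron-flux excursion) ≈ 0.443

By total probability over both values of stuck control-rod sensor:
  P(scram | genuine neutron-flux excursion) = 0.46×0.666 + 0.73×0.334
        = 0.306360 + 0.243820 = 0.550180
Keeping only the stuck control-rod sensor-present terms gives 0.243820, so
  P(stuck control-rod sensor | scram, genuine neutron-flux excursion) = 0.243820 / 0.550180 ≈ 0.443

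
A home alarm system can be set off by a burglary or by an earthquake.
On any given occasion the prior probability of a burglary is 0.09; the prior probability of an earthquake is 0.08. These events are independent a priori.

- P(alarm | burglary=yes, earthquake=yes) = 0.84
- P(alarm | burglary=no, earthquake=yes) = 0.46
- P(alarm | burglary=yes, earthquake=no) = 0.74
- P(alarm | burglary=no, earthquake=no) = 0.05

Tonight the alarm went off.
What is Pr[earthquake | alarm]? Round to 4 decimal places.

Pr[earthquake | alarm] ≈ 0.2771

Sum P(alarm|·) weighted by the priors over the 4 (burglary, earthquake) configurations:
  P(alarm) = 0.05·0.91·0.92 + 0.46·0.91·0.08 + 0.74·0.09·0.92 + 0.84·0.09·0.08
        = 0.041860 + 0.033488 + 0.061272 + 0.006048 = 0.142668
Keeping only the earthquake-present terms gives 0.039536, so
  P(earthquake | alarm) = 0.039536 / 0.142668 ≈ 0.2771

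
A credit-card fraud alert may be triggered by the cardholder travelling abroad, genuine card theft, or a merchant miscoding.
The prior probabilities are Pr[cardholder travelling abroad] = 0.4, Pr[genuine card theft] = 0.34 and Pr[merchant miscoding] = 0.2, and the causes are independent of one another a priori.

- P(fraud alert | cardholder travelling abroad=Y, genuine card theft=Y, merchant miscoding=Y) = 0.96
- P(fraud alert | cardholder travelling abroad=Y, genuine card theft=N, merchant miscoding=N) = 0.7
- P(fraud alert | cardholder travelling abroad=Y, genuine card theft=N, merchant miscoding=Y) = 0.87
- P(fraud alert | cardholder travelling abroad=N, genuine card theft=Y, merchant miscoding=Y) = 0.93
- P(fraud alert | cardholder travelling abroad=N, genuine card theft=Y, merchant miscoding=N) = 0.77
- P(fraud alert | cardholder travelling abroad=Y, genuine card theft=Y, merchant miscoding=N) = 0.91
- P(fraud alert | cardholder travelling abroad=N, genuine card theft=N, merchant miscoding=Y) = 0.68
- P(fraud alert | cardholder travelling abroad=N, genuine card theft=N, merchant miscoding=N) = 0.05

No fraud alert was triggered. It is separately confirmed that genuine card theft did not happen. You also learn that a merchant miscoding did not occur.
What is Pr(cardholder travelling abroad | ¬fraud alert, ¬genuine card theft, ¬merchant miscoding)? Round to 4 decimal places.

Pr(cardholder travelling abroad | ¬fraud alert, ¬genuine card theft, ¬merchant miscoding) ≈ 0.1739

For the numerator, keep only cardholder travelling abroad=true terms: 0.3*0.4 = 0.120000
Normalizer over all consistent configurations: 0.95*0.6 + 0.3*0.4 = 0.690000
Posterior = 0.120000 / 0.690000 ≈ 0.1739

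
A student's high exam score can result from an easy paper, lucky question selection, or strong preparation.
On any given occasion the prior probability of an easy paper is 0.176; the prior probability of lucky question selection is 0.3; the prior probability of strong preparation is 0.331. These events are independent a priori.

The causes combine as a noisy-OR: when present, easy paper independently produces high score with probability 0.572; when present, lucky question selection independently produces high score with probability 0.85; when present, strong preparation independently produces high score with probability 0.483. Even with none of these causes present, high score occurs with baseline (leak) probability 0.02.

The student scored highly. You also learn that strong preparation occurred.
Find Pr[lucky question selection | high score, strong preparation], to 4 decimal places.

Under noisy-OR, P(high score | causes) = 1 − (1−0.02)·∏(1−qᵢ) over the active causes.
P(high score | strong preparation) = 0.49334×0.824×0.7 + 0.924001×0.824×0.3 + 0.78315×0.176×0.7 + 0.967472×0.176×0.3 = 0.284559 + 0.228413 + 0.096484 + 0.051083 = 0.660539
Restricting to configurations with lucky question selection present: 0.228413 + 0.051083 = 0.279496.
P(lucky question selection | high score, strong preparation) = 0.279496 / 0.660539 ≈ 0.4231

Pr[lucky question selection | high score, strong preparation] ≈ 0.4231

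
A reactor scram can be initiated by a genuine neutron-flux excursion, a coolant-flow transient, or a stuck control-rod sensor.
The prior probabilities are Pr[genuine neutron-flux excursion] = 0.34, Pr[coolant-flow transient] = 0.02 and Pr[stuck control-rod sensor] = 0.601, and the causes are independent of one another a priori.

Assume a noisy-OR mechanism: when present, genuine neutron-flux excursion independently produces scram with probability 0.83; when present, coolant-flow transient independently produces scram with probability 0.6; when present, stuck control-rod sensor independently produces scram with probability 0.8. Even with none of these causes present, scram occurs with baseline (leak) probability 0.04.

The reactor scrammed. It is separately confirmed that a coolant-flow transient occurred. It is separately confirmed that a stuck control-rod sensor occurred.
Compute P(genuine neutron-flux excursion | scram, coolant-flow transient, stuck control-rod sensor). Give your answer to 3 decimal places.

P(genuine neutron-flux excursion | scram, coolant-flow transient, stuck control-rod sensor) ≈ 0.355

Under noisy-OR, P(scram | causes) = 1 − (1−0.04)·∏(1−qᵢ) over the active causes.
Weight on genuine neutron-flux excursion=true, given the evidence: 0.986944*0.34 = 0.335561
The normalizing constant is 0.9232*0.66 + 0.986944*0.34 = 0.944873
P(genuine neutron-flux excursion | scram, coolant-flow transient, stuck control-rod sensor) = 0.335561/0.944873 ≈ 0.355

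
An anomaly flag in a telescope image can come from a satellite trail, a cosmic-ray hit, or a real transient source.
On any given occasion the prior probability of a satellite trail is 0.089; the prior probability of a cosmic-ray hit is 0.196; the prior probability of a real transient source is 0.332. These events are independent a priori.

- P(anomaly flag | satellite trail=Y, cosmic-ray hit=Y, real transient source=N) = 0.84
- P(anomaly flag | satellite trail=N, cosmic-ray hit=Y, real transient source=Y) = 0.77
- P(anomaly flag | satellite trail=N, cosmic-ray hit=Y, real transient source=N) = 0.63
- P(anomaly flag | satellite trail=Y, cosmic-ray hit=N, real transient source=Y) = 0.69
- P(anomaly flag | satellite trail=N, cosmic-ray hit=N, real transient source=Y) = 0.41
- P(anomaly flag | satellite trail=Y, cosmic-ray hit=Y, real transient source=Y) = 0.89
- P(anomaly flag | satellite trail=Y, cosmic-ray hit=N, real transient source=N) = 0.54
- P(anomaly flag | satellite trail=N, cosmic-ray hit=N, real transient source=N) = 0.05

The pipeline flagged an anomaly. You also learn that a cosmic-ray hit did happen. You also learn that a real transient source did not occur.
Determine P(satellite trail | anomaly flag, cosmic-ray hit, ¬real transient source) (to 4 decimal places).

By total probability over both values of satellite trail:
  P(anomaly flag | cosmic-ray hit, ¬real transient source) = 0.63×0.911 + 0.84×0.089
        = 0.573930 + 0.074760 = 0.648690
The terms with satellite trail present sum to 0.074760, so
  P(satellite trail | anomaly flag, cosmic-ray hit, ¬real transient source) = 0.074760 / 0.648690 ≈ 0.1152

P(satellite trail | anomaly flag, cosmic-ray hit, ¬real transient source) ≈ 0.1152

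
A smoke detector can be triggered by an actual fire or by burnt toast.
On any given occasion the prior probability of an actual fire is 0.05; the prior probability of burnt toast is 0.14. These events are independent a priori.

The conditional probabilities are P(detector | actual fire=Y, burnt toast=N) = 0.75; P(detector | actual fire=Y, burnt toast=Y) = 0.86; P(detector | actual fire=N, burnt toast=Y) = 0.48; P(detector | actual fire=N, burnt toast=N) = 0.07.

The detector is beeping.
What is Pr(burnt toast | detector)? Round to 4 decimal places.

Pr(burnt toast | detector) ≈ 0.4385

P(detector) = 0.07×0.95×0.86 + 0.48×0.95×0.14 + 0.75×0.05×0.86 + 0.86×0.05×0.14 = 0.057190 + 0.063840 + 0.032250 + 0.006020 = 0.159300
The burnt toast-present share is 0.063840 + 0.006020 = 0.069860.
P(burnt toast | detector) = 0.069860 / 0.159300 ≈ 0.4385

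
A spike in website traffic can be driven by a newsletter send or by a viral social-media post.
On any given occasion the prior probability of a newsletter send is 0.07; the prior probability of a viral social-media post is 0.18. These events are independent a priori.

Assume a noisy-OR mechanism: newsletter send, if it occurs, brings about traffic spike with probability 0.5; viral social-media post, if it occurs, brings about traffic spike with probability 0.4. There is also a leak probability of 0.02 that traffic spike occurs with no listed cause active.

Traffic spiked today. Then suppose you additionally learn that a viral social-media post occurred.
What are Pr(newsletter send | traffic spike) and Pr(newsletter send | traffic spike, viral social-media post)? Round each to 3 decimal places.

Pr(newsletter send | traffic spike) ≈ 0.312; Pr(newsletter send | traffic spike, viral social-media post) ≈ 0.114

Under noisy-OR, P(traffic spike | causes) = 1 − (1−0.02)·∏(1−qᵢ) over the active causes.
P(traffic spike) = 0.02·0.93·0.82 + 0.412·0.93·0.18 + 0.51·0.07·0.82 + 0.706·0.07·0.18 = 0.015252 + 0.068969 + 0.029274 + 0.008896 = 0.122391
The newsletter send-present share is 0.029274 + 0.008896 = 0.038170.
Hence the posterior is 0.038170/0.122391 ≈ 0.312.

With the extra evidence:
By total probability over both values of newsletter send:
  P(traffic spike | viral social-media post) = 0.412*0.93 + 0.706*0.07
        = 0.383160 + 0.049420 = 0.432580
Configurations with newsletter send contribute 0.049420, so
  P(newsletter send | traffic spike, viral social-media post) = 0.049420 / 0.432580 ≈ 0.114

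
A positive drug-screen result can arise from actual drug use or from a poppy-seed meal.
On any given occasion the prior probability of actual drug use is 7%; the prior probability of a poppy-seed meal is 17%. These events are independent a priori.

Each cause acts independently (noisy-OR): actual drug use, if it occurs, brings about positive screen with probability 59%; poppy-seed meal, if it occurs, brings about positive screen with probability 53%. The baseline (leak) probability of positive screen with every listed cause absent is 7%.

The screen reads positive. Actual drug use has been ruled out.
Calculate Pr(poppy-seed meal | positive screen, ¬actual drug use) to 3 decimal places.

Under noisy-OR, P(positive screen | causes) = 1 − (1−0.07)·∏(1−qᵢ) over the active causes.
Enumerate both values of poppy-seed meal and weight by the priors:
  P(positive screen | ¬actual drug use) = 0.07×0.83 + 0.5629×0.17
        = 0.058100 + 0.095693 = 0.153793
Keeping only the poppy-seed meal-present terms gives 0.095693, so
  P(poppy-seed meal | positive screen, ¬actual drug use) = 0.095693 / 0.153793 ≈ 0.622

Pr(poppy-seed meal | positive screen, ¬actual drug use) ≈ 0.622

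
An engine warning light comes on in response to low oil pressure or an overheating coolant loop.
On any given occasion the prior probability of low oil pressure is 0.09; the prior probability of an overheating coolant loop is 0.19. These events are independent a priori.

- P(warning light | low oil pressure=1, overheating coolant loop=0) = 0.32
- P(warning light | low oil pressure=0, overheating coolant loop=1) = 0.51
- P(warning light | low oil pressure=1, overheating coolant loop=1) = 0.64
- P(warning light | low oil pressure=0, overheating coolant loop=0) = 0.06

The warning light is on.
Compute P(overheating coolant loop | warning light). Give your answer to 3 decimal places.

P(overheating coolant loop | warning light) ≈ 0.595

Numerator (weight on configurations with overheating coolant loop): 0.088179 + 0.010944 = 0.099123
Denominator P(warning light): 0.06×0.91×0.81 + 0.51×0.91×0.19 + 0.32×0.09×0.81 + 0.64×0.09×0.19 = 0.166677
Posterior = 0.099123 / 0.166677 ≈ 0.595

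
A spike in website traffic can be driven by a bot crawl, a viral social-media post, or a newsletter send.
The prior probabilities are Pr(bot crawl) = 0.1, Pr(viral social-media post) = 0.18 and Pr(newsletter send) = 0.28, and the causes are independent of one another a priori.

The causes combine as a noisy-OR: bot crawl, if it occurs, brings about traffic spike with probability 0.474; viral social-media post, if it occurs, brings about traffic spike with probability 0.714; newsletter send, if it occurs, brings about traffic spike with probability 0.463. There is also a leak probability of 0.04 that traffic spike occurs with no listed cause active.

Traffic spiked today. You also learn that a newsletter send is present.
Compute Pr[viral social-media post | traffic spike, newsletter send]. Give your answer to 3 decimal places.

Pr[viral social-media post | traffic spike, newsletter send] ≈ 0.270

Under noisy-OR, P(traffic spike | causes) = 1 − (1−0.04)·∏(1−qᵢ) over the active causes.
Sum P(traffic spike|·) weighted by the priors over the 4 (bot crawl, viral social-media post) configurations:
  P(traffic spike | newsletter send) = 0.48448*0.9*0.82 + 0.852561*0.9*0.18 + 0.728836*0.1*0.82 + 0.922447*0.1*0.18
        = 0.357546 + 0.138115 + 0.059765 + 0.016604 = 0.572030
Configurations with viral social-media post contribute 0.154719, so
  P(viral social-media post | traffic spike, newsletter send) = 0.154719 / 0.572030 ≈ 0.270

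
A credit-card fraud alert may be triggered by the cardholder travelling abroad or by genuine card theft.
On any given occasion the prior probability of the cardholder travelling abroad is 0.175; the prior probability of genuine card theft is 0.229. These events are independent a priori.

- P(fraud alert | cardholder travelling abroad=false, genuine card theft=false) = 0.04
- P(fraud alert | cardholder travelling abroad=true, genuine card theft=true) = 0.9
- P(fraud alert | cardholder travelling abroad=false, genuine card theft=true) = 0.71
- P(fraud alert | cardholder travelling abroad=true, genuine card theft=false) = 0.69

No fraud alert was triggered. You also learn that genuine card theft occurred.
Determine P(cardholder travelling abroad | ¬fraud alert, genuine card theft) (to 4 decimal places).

For the numerator, keep only cardholder travelling abroad=true terms: 0.1×0.175 = 0.017500
Denominator P(¬fraud alert | genuine card theft): 0.29×0.825 + 0.1×0.175 = 0.256750
Posterior = 0.017500 / 0.256750 ≈ 0.0682

P(cardholder travelling abroad | ¬fraud alert, genuine card theft) ≈ 0.0682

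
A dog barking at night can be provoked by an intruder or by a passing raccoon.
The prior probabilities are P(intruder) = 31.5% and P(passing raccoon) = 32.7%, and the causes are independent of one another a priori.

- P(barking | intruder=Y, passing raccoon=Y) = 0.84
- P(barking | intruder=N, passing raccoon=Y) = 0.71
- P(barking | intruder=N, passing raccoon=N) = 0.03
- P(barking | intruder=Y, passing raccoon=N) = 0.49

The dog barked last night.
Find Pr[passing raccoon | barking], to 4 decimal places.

Numerator (weight on configurations with passing raccoon): 0.159036 + 0.086524 = 0.245560
The normalizing constant is 0.03×0.685×0.673 + 0.71×0.685×0.327 + 0.49×0.315×0.673 + 0.84×0.315×0.327 = 0.363268
Posterior = 0.245560 / 0.363268 ≈ 0.6760

Pr[passing raccoon | barking] ≈ 0.6760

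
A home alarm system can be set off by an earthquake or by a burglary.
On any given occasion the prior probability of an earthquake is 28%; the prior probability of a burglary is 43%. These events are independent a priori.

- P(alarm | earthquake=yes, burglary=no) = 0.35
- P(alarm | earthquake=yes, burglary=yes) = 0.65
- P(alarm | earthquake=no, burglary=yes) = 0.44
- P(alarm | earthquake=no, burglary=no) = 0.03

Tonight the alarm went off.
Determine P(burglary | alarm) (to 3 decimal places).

Numerator (weight on configurations with burglary): 0.136224 + 0.078260 = 0.214484
The normalizing constant is 0.03×0.72×0.57 + 0.44×0.72×0.43 + 0.35×0.28×0.57 + 0.65×0.28×0.43 = 0.282656
Posterior = 0.214484 / 0.282656 ≈ 0.759

P(burglary | alarm) ≈ 0.759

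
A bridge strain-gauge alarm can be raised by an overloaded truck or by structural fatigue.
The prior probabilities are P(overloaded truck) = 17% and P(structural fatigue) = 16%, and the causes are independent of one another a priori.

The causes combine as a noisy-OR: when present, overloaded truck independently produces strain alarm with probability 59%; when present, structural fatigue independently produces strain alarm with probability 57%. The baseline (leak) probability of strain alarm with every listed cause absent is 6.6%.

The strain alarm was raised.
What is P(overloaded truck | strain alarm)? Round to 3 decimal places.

Under noisy-OR, P(strain alarm | causes) = 1 − (1−0.066)·∏(1−qᵢ) over the active causes.
P(strain alarm) = 0.066×0.83×0.84 + 0.59838×0.83×0.16 + 0.61706×0.17×0.84 + 0.835336×0.17×0.16 = 0.046015 + 0.079465 + 0.088116 + 0.022721 = 0.236317
Of this, 0.110837 comes from 0.088116 + 0.022721 (the overloaded truck=true cases).
Hence the posterior is 0.110837/0.236317 ≈ 0.469.

P(overloaded truck | strain alarm) ≈ 0.469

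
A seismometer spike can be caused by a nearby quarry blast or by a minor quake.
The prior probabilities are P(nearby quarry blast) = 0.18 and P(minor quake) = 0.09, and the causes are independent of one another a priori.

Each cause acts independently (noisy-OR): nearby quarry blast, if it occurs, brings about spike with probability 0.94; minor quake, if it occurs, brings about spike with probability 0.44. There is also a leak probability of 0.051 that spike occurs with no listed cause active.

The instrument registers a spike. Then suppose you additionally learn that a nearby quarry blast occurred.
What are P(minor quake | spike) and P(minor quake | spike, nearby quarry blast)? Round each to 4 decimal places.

P(minor quake | spike) ≈ 0.2070; P(minor quake | spike, nearby quarry blast) ≈ 0.0922

Under noisy-OR, P(spike | causes) = 1 − (1−0.051)·∏(1−qᵢ) over the active causes.
Enumerate the 4 (nearby quarry blast, minor quake) configurations and weight by the priors:
  P(spike) = 0.051×0.82×0.91 + 0.46856×0.82×0.09 + 0.94306×0.18×0.91 + 0.968114×0.18×0.09
        = 0.038056 + 0.034580 + 0.154473 + 0.015683 = 0.242792
Configurations with minor quake contribute 0.050263, so
  P(minor quake | spike) = 0.050263 / 0.242792 ≈ 0.2070

Now also conditioning on nearby quarry blast=true:
P(spike | nearby quarry blast) = 0.94306*0.91 + 0.968114*0.09 = 0.858185 + 0.087130 = 0.945315
Restricting to configurations with minor quake present: 0.968114*0.09 = 0.087130.
So P(minor quake | spike, nearby quarry blast) = 0.087130/0.945315 ≈ 0.0922.
The drop from 0.2070 to 0.0922 is the explaining-away (discounting) effect.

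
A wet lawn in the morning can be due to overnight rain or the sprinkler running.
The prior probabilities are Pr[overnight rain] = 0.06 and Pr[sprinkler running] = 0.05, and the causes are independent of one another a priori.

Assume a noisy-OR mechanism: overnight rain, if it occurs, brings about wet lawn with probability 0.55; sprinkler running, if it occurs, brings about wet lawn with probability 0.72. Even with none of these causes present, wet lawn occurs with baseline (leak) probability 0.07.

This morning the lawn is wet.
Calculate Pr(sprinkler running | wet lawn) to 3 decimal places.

Pr(sprinkler running | wet lawn) ≈ 0.281

Under noisy-OR, P(wet lawn | causes) = 1 − (1−0.07)·∏(1−qᵢ) over the active causes.
Sum P(wet lawn|·) weighted by the priors over the 4 (overnight rain, sprinkler running) configurations:
  P(wet lawn) = 0.07×0.94×0.95 + 0.7396×0.94×0.05 + 0.5815×0.06×0.95 + 0.88282×0.06×0.05
        = 0.062510 + 0.034761 + 0.033145 + 0.002648 = 0.133064
Keeping only the sprinkler running-present terms gives 0.037409, so
  P(sprinkler running | wet lawn) = 0.037409 / 0.133064 ≈ 0.281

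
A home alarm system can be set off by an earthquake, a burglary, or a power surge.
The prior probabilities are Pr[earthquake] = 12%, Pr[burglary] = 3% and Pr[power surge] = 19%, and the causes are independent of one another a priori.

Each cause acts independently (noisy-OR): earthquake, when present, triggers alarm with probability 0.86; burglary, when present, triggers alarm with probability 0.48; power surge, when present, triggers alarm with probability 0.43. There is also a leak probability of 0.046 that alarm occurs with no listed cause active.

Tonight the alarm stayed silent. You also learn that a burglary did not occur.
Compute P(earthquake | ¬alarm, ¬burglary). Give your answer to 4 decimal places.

P(earthquake | ¬alarm, ¬burglary) ≈ 0.0187

Under noisy-OR, P(alarm | causes) = 1 − (1−0.046)·∏(1−qᵢ) over the active causes.
Numerator (weight on configurations with earthquake): 0.012982 + 0.001736 = 0.014718
The normalizing constant is 0.954·0.88·0.81 + 0.54378·0.88·0.19 + 0.13356·0.12·0.81 + 0.076129·0.12·0.19 = 0.785649
Posterior = 0.014718 / 0.785649 ≈ 0.0187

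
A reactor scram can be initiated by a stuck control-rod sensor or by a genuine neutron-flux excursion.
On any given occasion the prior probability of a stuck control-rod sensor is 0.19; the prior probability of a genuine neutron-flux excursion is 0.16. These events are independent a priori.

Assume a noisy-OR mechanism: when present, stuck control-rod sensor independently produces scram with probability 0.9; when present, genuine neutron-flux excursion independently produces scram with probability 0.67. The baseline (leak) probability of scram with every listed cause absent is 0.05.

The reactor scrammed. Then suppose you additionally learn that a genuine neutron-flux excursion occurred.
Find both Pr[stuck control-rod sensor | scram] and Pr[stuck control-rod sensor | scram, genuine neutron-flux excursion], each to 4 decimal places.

Pr[stuck control-rod sensor | scram] ≈ 0.5857; Pr[stuck control-rod sensor | scram, genuine neutron-flux excursion] ≈ 0.2487

Under noisy-OR, P(scram | causes) = 1 − (1−0.05)·∏(1−qᵢ) over the active causes.
P(scram) = 0.05·0.81·0.84 + 0.6865·0.81·0.16 + 0.905·0.19·0.84 + 0.96865·0.19·0.16 = 0.034020 + 0.088970 + 0.144438 + 0.029447 = 0.296875
Restricting to configurations with stuck control-rod sensor present: 0.144438 + 0.029447 = 0.173885.
So P(stuck control-rod sensor | scram) = 0.173885/0.296875 ≈ 0.5857.

With the extra evidence:
By total probability over both values of stuck control-rod sensor:
  P(scram | genuine neutron-flux excursion) = 0.6865×0.81 + 0.96865×0.19
        = 0.556065 + 0.184043 = 0.740108
Configurations with stuck control-rod sensor contribute 0.184043, so
  P(stuck control-rod sensor | scram, genuine neutron-flux excursion) = 0.184043 / 0.740108 ≈ 0.2487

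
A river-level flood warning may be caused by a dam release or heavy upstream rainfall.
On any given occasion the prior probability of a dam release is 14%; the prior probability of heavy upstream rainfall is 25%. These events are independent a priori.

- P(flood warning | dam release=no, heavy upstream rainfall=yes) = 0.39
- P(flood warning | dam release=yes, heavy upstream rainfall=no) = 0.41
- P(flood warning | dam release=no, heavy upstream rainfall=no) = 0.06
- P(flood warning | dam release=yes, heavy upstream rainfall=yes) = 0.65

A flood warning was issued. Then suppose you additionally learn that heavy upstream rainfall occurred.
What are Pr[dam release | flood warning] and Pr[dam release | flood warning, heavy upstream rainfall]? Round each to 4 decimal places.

P(flood warning) = 0.06×0.86×0.75 + 0.39×0.86×0.25 + 0.41×0.14×0.75 + 0.65×0.14×0.25 = 0.038700 + 0.083850 + 0.043050 + 0.022750 = 0.188350
Restricting to configurations with dam release present: 0.043050 + 0.022750 = 0.065800.
P(dam release | flood warning) = 0.065800 / 0.188350 ≈ 0.3493

Now condition on the additional information:
P(flood warning | heavy upstream rainfall) = 0.39×0.86 + 0.65×0.14 = 0.335400 + 0.091000 = 0.426400
Restricting to configurations with dam release present: 0.65×0.14 = 0.091000.
P(dam release | flood warning, heavy upstream rainfall) = 0.091000 / 0.426400 ≈ 0.2134

Pr[dam release | flood warning] ≈ 0.3493; Pr[dam release | flood warning, heavy upstream rainfall] ≈ 0.2134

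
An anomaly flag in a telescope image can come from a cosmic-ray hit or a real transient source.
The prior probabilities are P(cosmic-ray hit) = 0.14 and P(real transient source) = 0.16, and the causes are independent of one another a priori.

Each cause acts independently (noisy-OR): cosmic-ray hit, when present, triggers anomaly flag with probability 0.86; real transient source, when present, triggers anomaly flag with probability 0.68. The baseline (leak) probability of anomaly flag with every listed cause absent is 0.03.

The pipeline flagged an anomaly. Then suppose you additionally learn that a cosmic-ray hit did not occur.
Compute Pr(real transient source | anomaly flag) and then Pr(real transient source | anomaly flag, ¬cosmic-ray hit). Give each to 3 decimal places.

Pr(real transient source | anomaly flag) ≈ 0.485; Pr(real transient source | anomaly flag, ¬cosmic-ray hit) ≈ 0.814

Under noisy-OR, P(anomaly flag | causes) = 1 − (1−0.03)·∏(1−qᵢ) over the active causes.
P(anomaly flag) = 0.03×0.86×0.84 + 0.6896×0.86×0.16 + 0.8642×0.14×0.84 + 0.956544×0.14×0.16 = 0.021672 + 0.094889 + 0.101630 + 0.021427 = 0.239618
Restricting to configurations with real transient source present: 0.094889 + 0.021427 = 0.116316.
So P(real transient source | anomaly flag) = 0.116316/0.239618 ≈ 0.485.

With the extra evidence:
Numerator (weight on configurations with real transient source): 0.6896·0.16 = 0.110336
Normalizer over all consistent configurations: 0.03·0.84 + 0.6896·0.16 = 0.135536
Posterior = 0.110336 / 0.135536 ≈ 0.814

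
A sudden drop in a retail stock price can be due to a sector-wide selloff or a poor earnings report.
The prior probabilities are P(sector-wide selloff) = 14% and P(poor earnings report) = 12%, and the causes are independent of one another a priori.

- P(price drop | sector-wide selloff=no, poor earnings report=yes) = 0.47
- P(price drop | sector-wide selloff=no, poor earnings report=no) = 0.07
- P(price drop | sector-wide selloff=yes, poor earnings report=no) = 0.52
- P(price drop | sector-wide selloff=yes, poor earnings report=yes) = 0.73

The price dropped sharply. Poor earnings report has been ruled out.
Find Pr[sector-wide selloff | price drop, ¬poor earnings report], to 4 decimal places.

Pr[sector-wide selloff | price drop, ¬poor earnings report] ≈ 0.5474

Enumerate both values of sector-wide selloff and weight by the priors:
  P(price drop | ¬poor earnings report) = 0.07*0.86 + 0.52*0.14
        = 0.060200 + 0.072800 = 0.133000
Keeping only the sector-wide selloff-present terms gives 0.072800, so
  P(sector-wide selloff | price drop, ¬poor earnings report) = 0.072800 / 0.133000 ≈ 0.5474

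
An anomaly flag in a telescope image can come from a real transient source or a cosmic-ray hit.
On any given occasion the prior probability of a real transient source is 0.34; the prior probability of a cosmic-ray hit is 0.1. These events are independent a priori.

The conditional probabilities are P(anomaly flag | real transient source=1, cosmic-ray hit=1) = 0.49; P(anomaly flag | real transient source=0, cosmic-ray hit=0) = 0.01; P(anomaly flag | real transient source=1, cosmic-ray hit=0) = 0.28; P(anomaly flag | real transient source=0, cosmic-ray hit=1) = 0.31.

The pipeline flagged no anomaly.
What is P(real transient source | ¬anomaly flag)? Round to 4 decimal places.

By total probability over the 4 (real transient source, cosmic-ray hit) configurations:
  P(¬anomaly flag) = 0.99*0.66*0.9 + 0.69*0.66*0.1 + 0.72*0.34*0.9 + 0.51*0.34*0.1
        = 0.588060 + 0.045540 + 0.220320 + 0.017340 = 0.871260
Configurations with real transient source contribute 0.237660, so
  P(real transient source | ¬anomaly flag) = 0.237660 / 0.871260 ≈ 0.2728

P(real transient source | ¬anomaly flag) ≈ 0.2728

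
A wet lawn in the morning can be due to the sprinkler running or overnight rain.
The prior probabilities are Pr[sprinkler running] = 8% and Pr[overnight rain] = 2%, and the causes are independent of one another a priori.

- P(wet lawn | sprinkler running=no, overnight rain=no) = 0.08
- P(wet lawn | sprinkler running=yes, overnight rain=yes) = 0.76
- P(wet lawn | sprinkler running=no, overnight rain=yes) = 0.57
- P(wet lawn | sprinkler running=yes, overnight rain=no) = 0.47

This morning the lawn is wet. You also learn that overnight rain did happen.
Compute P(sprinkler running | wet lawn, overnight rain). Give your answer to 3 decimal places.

For the numerator, keep only sprinkler running=true terms: 0.76×0.08 = 0.060800
The normalizing constant is 0.57×0.92 + 0.76×0.08 = 0.585200
Posterior = 0.060800 / 0.585200 ≈ 0.104

P(sprinkler running | wet lawn, overnight rain) ≈ 0.104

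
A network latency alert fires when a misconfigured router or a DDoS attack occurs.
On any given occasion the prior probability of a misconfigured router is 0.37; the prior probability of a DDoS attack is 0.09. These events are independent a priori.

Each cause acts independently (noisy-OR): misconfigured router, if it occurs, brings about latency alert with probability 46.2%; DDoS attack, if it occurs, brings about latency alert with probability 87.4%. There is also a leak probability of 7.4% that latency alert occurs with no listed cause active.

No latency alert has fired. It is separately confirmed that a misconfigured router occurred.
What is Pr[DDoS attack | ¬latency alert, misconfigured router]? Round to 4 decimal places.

Pr[DDoS attack | ¬latency alert, misconfigured router] ≈ 0.0123

Under noisy-OR, P(latency alert | causes) = 1 − (1−0.074)·∏(1−qᵢ) over the active causes.
Numerator (weight on configurations with DDoS attack): 0.062772·0.09 = 0.005649
The normalizing constant is 0.498188·0.91 + 0.062772·0.09 = 0.459000
P(DDoS attack | ¬latency alert, misconfigured router) = 0.005649/0.459000 ≈ 0.0123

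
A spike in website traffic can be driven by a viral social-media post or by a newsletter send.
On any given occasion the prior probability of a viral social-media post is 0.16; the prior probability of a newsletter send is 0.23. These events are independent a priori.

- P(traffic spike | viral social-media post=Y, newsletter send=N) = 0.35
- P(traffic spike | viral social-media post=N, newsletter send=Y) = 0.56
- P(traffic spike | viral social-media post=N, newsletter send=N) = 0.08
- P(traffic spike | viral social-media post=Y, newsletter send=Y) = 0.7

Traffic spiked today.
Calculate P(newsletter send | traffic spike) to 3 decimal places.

P(newsletter send | traffic spike) ≈ 0.585

For the numerator, keep only newsletter send=true terms: 0.108192 + 0.025760 = 0.133952
The normalizing constant is 0.08×0.84×0.77 + 0.56×0.84×0.23 + 0.35×0.16×0.77 + 0.7×0.16×0.23 = 0.228816
Posterior = 0.133952 / 0.228816 ≈ 0.585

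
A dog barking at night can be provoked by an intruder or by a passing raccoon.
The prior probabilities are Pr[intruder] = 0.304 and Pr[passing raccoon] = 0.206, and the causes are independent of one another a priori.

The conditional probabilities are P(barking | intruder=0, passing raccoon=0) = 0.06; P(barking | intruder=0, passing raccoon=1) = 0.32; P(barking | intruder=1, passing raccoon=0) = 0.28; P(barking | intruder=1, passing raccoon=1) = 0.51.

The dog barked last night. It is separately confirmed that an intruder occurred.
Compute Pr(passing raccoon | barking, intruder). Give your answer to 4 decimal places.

P(barking | intruder) = 0.28·0.794 + 0.51·0.206 = 0.222320 + 0.105060 = 0.327380
Of this, 0.105060 comes from 0.51·0.206 (the passing raccoon=true cases).
P(passing raccoon | barking, intruder) = 0.105060 / 0.327380 ≈ 0.3209

Pr(passing raccoon | barking, intruder) ≈ 0.3209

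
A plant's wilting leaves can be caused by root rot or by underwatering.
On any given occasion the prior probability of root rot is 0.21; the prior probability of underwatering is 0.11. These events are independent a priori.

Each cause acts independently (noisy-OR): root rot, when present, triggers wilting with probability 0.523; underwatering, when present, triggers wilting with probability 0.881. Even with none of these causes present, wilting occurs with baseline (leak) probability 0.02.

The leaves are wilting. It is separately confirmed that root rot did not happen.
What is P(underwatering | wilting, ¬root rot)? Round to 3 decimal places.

Under noisy-OR, P(wilting | causes) = 1 − (1−0.02)·∏(1−qᵢ) over the active causes.
By total probability over both values of underwatering:
  P(wilting | ¬root rot) = 0.02*0.89 + 0.88338*0.11
        = 0.017800 + 0.097172 = 0.114972
The terms with underwatering present sum to 0.097172, so
  P(underwatering | wilting, ¬root rot) = 0.097172 / 0.114972 ≈ 0.845

P(underwatering | wilting, ¬root rot) ≈ 0.845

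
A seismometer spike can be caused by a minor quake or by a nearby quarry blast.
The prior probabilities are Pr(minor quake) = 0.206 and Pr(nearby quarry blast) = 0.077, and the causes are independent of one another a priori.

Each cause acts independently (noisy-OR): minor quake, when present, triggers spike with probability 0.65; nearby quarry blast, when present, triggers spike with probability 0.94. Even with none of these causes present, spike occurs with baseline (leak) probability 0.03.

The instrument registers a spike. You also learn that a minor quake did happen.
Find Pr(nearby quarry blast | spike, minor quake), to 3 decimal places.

Pr(nearby quarry blast | spike, minor quake) ≈ 0.110

Under noisy-OR, P(spike | causes) = 1 − (1−0.03)·∏(1−qᵢ) over the active causes.
Weight on nearby quarry blast=true, given the evidence: 0.97963*0.077 = 0.075432
The normalizing constant is 0.6605*0.923 + 0.97963*0.077 = 0.685074
P(nearby quarry blast | spike, minor quake) = 0.075432/0.685074 ≈ 0.110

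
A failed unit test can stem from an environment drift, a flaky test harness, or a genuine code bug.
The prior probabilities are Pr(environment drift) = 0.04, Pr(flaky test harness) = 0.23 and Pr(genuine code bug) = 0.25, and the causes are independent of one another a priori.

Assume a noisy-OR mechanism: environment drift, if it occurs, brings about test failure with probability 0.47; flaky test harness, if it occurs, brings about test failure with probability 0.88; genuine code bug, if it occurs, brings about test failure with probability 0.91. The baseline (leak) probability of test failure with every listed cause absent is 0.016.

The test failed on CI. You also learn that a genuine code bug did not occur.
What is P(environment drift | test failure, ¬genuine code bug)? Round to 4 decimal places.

P(environment drift | test failure, ¬genuine code bug) ≈ 0.1016

Under noisy-OR, P(test failure | causes) = 1 − (1−0.016)·∏(1−qᵢ) over the active causes.
Enumerate the 4 (environment drift, flaky test harness) configurations and weight by the priors:
  P(test failure | ¬genuine code bug) = 0.016*0.96*0.77 + 0.88192*0.96*0.23 + 0.47848*0.04*0.77 + 0.937418*0.04*0.23
        = 0.011827 + 0.194728 + 0.014737 + 0.008624 = 0.229916
Configurations with environment drift contribute 0.023361, so
  P(environment drift | test failure, ¬genuine code bug) = 0.023361 / 0.229916 ≈ 0.1016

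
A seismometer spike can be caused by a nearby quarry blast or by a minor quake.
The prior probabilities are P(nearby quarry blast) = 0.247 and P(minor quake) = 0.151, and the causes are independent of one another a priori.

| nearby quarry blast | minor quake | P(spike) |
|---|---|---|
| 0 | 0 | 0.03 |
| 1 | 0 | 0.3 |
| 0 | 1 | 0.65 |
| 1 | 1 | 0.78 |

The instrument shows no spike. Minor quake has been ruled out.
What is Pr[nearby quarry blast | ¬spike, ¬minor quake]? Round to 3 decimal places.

Pr[nearby quarry blast | ¬spike, ¬minor quake] ≈ 0.191

Numerator (weight on configurations with nearby quarry blast): 0.7×0.247 = 0.172900
The normalizing constant is 0.97×0.753 + 0.7×0.247 = 0.903310
P(nearby quarry blast | ¬spike, ¬minor quake) = 0.172900/0.903310 ≈ 0.191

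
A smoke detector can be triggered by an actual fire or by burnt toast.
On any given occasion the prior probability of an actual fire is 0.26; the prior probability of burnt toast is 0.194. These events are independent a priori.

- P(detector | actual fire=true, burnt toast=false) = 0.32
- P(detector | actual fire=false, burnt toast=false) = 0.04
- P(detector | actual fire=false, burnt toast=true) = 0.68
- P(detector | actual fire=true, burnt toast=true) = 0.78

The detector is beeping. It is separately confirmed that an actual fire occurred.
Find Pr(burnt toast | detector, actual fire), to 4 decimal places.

Weight on burnt toast=true, given the evidence: 0.78×0.194 = 0.151320
Normalizer over all consistent configurations: 0.32×0.806 + 0.78×0.194 = 0.409240
Posterior = 0.151320 / 0.409240 ≈ 0.3698

Pr(burnt toast | detector, actual fire) ≈ 0.3698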